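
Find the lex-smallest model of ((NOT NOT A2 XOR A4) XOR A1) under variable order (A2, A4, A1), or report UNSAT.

A2=0, A4=0, A1=1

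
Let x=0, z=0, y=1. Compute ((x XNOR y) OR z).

Substituting: ((0 XNOR 1) OR 0)
= 0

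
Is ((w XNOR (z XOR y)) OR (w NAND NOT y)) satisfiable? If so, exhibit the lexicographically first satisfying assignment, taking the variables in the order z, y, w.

z=0, y=0, w=0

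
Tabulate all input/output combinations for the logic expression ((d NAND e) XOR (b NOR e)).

b | d | e | Output
------------------
0 | 0 | 0 | 0
0 | 0 | 1 | 1
0 | 1 | 0 | 0
0 | 1 | 1 | 0
1 | 0 | 0 | 1
1 | 0 | 1 | 1
1 | 1 | 0 | 1
1 | 1 | 1 | 0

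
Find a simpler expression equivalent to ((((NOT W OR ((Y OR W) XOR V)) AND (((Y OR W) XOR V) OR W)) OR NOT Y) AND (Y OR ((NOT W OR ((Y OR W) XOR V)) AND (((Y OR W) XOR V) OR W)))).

By distribution ((E OR v) AND (E OR NOT v) = E) then distribution ((E OR v) AND (E OR NOT v) = E):
= ((Y OR W) XOR V)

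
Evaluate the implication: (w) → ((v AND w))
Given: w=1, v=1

Antecedent (w) = 1; consequent ((v AND w)) = 1.
1 → 1 = 1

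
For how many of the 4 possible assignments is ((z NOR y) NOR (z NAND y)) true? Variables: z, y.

Satisfying assignments: (1,1)
Count: 1 out of 4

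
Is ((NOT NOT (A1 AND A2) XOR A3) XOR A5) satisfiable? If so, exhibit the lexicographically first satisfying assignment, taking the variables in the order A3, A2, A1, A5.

A3=0, A2=0, A1=0, A5=1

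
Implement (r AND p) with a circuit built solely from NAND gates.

((r NAND p) NAND (r NAND p))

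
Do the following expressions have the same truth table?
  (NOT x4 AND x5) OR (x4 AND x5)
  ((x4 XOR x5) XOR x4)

Yes, they are equivalent — the two output columns agree on all 4 assignments:
x4 | x5 | Expression 1 | Expression 2
-------------------------------------
0 | 0 | 0 | 0
0 | 1 | 1 | 1
1 | 0 | 0 | 0
1 | 1 | 1 | 1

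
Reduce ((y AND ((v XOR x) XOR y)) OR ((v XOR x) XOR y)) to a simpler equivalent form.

By absorption (E OR (E AND v) = E):
= ((v XOR x) XOR y)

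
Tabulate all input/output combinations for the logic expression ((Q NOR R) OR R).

R | Q | Output
--------------
0 | 0 | 1
0 | 1 | 0
1 | 0 | 1
1 | 1 | 1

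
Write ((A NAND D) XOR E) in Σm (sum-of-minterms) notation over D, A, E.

Σm(0, 2, 4, 7) = (NOT D AND NOT A AND NOT E) OR (NOT D AND A AND NOT E) OR (D AND NOT A AND NOT E) OR (D AND A AND E)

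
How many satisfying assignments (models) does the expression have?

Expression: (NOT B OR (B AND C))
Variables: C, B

Satisfying assignments: (0,0), (1,0), (1,1)
Count: 3 out of 4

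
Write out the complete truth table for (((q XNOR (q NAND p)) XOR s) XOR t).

q | s | t | p | Output
----------------------
0 | 0 | 0 | 0 | 0
0 | 0 | 0 | 1 | 0
0 | 0 | 1 | 0 | 1
0 | 0 | 1 | 1 | 1
0 | 1 | 0 | 0 | 1
0 | 1 | 0 | 1 | 1
0 | 1 | 1 | 0 | 0
0 | 1 | 1 | 1 | 0
1 | 0 | 0 | 0 | 1
1 | 0 | 0 | 1 | 0
1 | 0 | 1 | 0 | 0
1 | 0 | 1 | 1 | 1
1 | 1 | 0 | 0 | 0
1 | 1 | 0 | 1 | 1
1 | 1 | 1 | 0 | 1
1 | 1 | 1 | 1 | 0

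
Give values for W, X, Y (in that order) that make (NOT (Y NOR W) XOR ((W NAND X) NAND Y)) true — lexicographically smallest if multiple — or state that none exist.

W=0, X=0, Y=0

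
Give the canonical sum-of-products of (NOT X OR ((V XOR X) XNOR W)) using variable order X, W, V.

Σm(0, 1, 2, 3, 5, 6) = (NOT X AND NOT W AND NOT V) OR (NOT X AND NOT W AND V) OR (NOT X AND W AND NOT V) OR (NOT X AND W AND V) OR (X AND NOT W AND V) OR (X AND W AND NOT V)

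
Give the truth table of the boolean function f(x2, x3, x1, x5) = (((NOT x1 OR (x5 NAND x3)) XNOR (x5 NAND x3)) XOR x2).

x2 | x3 | x1 | x5 | Output
--------------------------
0 | 0 | 0 | 0 | 1
0 | 0 | 0 | 1 | 1
0 | 0 | 1 | 0 | 1
0 | 0 | 1 | 1 | 1
0 | 1 | 0 | 0 | 1
0 | 1 | 0 | 1 | 0
0 | 1 | 1 | 0 | 1
0 | 1 | 1 | 1 | 1
1 | 0 | 0 | 0 | 0
1 | 0 | 0 | 1 | 0
1 | 0 | 1 | 0 | 0
1 | 0 | 1 | 1 | 0
1 | 1 | 0 | 0 | 0
1 | 1 | 0 | 1 | 1
1 | 1 | 1 | 0 | 0
1 | 1 | 1 | 1 | 0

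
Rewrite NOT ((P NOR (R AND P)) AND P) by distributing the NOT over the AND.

NOT (P NOR (R AND P)) OR NOT P
De Morgan's: NOT(AND of terms) = OR of negations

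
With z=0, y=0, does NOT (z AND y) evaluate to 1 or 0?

Substituting: NOT (0 AND 0)
= 1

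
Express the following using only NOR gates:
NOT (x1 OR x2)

(((x1 NOR x2) NOR (x1 NOR x2)) NOR ((x1 NOR x2) NOR (x1 NOR x2)))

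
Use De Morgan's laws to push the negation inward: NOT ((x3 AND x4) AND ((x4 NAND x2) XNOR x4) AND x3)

NOT (x3 AND x4) OR NOT ((x4 NAND x2) XNOR x4) OR NOT x3
De Morgan's: NOT(AND of terms) = OR of negations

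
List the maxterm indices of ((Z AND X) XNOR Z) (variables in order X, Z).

ΠM(1) = (X OR NOT Z)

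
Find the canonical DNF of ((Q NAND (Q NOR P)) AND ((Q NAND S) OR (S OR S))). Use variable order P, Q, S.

(NOT P AND NOT Q AND NOT S) OR (NOT P AND NOT Q AND S) OR (NOT P AND Q AND NOT S) OR (NOT P AND Q AND S) OR (P AND NOT Q AND NOT S) OR (P AND NOT Q AND S) OR (P AND Q AND NOT S) OR (P AND Q AND S)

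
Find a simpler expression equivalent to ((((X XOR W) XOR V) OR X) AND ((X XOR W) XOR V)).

By absorption (E AND (E OR v) = E):
= ((X XOR W) XOR V)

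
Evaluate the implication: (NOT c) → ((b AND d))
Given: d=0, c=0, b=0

Antecedent (NOT c) = 1; consequent ((b AND d)) = 0.
1 → 0 = 0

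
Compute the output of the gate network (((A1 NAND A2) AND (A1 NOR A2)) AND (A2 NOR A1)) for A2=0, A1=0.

Substituting: (((0 NAND 0) AND (0 NOR 0)) AND (0 NOR 0))
= 1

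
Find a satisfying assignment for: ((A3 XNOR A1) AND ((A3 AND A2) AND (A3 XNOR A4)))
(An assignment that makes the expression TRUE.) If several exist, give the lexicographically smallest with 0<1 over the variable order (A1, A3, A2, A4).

A1=1, A3=1, A2=1, A4=1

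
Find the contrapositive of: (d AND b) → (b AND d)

Contrapositive: NOT (b AND d) → NOT (d AND b)
Note: A statement and its contrapositive are logically equivalent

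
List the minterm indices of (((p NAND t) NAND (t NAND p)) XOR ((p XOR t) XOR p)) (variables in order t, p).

Σm(2) = (t AND NOT p)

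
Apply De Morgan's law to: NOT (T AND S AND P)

NOT T OR NOT S OR NOT P
De Morgan's: NOT(AND of terms) = OR of negations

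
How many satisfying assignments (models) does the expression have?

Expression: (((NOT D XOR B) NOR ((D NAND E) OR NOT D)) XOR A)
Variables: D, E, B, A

Satisfying assignments: (0,0,0,1), (0,0,1,1), (0,1,0,1), (0,1,1,1), (1,0,0,1), (1,0,1,1), (1,1,0,0), (1,1,1,1)
Count: 8 out of 16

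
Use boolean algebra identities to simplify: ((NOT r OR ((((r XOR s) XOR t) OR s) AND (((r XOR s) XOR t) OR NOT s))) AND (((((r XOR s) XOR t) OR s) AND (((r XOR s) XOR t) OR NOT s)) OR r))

By distribution ((E OR v) AND (E OR NOT v) = E) then distribution ((E OR v) AND (E OR NOT v) = E):
= ((r XOR s) XOR t)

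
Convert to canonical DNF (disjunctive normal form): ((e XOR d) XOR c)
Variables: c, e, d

(NOT c AND NOT e AND d) OR (NOT c AND e AND NOT d) OR (c AND NOT e AND NOT d) OR (c AND e AND d)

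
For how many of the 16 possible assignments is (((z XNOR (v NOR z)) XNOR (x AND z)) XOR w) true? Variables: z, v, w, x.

Satisfying assignments: (0,0,0,0), (0,0,0,1), (0,1,1,0), (0,1,1,1), (1,0,0,0), (1,0,1,1), (1,1,0,0), (1,1,1,1)
Count: 8 out of 16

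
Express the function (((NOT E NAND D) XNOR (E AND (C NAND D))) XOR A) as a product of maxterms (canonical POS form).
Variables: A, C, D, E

ΠM(0, 4, 7, 9, 10, 11, 13, 14) = (A OR C OR D OR E) AND (A OR NOT C OR D OR E) AND (A OR NOT C OR NOT D OR NOT E) AND (NOT A OR C OR D OR NOT E) AND (NOT A OR C OR NOT D OR E) AND (NOT A OR C OR NOT D OR NOT E) AND (NOT A OR NOT C OR D OR NOT E) AND (NOT A OR NOT C OR NOT D OR E)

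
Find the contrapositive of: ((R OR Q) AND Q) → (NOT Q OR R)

Contrapositive: NOT (NOT Q OR R) → NOT ((R OR Q) AND Q)
Note: A statement and its contrapositive are logically equivalent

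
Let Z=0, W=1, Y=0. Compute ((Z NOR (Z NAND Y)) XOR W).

Substituting: ((0 NOR (0 NAND 0)) XOR 1)
= 1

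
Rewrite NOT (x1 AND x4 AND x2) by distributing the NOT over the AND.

NOT x1 OR NOT x4 OR NOT x2
De Morgan's: NOT(AND of terms) = OR of negations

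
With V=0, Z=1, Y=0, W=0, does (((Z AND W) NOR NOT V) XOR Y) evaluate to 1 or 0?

Substituting: (((1 AND 0) NOR NOT 0) XOR 0)
= 0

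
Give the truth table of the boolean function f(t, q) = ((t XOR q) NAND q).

t | q | Output
--------------
0 | 0 | 1
0 | 1 | 0
1 | 0 | 1
1 | 1 | 1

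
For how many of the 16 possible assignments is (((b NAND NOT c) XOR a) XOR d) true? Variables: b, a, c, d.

Satisfying assignments: (0,0,0,0), (0,0,1,0), (0,1,0,1), (0,1,1,1), (1,0,0,1), (1,0,1,0), (1,1,0,0), (1,1,1,1)
Count: 8 out of 16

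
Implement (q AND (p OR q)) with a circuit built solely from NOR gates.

((q NOR q) NOR (((p NOR q) NOR (p NOR q)) NOR ((p NOR q) NOR (p NOR q))))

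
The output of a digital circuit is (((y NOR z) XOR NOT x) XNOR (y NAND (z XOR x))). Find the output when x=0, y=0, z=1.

Substituting: (((0 NOR 1) XOR NOT 0) XNOR (0 NAND (1 XOR 0)))
= 1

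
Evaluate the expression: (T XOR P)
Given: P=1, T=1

Substituting: (1 XOR 1)
= 0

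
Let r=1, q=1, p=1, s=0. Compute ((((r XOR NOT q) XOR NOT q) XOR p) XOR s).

Substituting: ((((1 XOR NOT 1) XOR NOT 1) XOR 1) XOR 0)
= 0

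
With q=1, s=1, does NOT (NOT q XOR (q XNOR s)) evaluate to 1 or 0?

Substituting: NOT (NOT 1 XOR (1 XNOR 1))
= 0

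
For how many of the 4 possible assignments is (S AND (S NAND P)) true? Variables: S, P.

Satisfying assignments: (1,0)
Count: 1 out of 4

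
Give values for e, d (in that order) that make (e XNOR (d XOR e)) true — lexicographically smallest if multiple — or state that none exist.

e=0, d=0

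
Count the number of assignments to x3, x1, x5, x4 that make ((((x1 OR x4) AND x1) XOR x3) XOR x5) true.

Satisfying assignments: (0,0,1,0), (0,0,1,1), (0,1,0,0), (0,1,0,1), (1,0,0,0), (1,0,0,1), (1,1,1,0), (1,1,1,1)
Count: 8 out of 16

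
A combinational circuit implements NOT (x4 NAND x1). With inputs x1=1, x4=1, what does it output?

Substituting: NOT (1 NAND 1)
= 1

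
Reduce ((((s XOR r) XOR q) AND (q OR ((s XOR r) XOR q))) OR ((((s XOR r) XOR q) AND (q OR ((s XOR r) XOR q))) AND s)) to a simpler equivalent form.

By absorption (E OR (E AND v) = E) then absorption (E AND (E OR v) = E):
= ((s XOR r) XOR q)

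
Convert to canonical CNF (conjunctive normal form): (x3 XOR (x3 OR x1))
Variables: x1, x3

(x1 OR x3) AND (x1 OR NOT x3) AND (NOT x1 OR NOT x3)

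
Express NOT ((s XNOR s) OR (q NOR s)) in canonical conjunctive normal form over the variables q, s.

(q OR s) AND (q OR NOT s) AND (NOT q OR s) AND (NOT q OR NOT s)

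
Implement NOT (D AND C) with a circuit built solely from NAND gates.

(((D NAND C) NAND (D NAND C)) NAND ((D NAND C) NAND (D NAND C)))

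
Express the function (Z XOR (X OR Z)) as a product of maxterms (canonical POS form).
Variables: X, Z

ΠM(0, 1, 3) = (X OR Z) AND (X OR NOT Z) AND (NOT X OR NOT Z)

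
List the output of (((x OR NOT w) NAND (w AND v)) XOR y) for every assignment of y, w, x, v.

y | w | x | v | Output
----------------------
0 | 0 | 0 | 0 | 1
0 | 0 | 0 | 1 | 1
0 | 0 | 1 | 0 | 1
0 | 0 | 1 | 1 | 1
0 | 1 | 0 | 0 | 1
0 | 1 | 0 | 1 | 1
0 | 1 | 1 | 0 | 1
0 | 1 | 1 | 1 | 0
1 | 0 | 0 | 0 | 0
1 | 0 | 0 | 1 | 0
1 | 0 | 1 | 0 | 0
1 | 0 | 1 | 1 | 0
1 | 1 | 0 | 0 | 0
1 | 1 | 0 | 1 | 0
1 | 1 | 1 | 0 | 0
1 | 1 | 1 | 1 | 1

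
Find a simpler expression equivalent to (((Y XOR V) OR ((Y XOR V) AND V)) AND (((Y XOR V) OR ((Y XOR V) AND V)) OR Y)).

By absorption (E AND (E OR v) = E) then absorption (E OR (E AND v) = E):
= (Y XOR V)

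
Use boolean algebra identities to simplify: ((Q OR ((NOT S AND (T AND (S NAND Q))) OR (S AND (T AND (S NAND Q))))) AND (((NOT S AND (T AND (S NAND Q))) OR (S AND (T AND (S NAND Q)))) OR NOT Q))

By distribution ((E OR v) AND (E OR NOT v) = E) then distribution ((E AND v) OR (E AND NOT v) = E):
= (T AND (S NAND Q))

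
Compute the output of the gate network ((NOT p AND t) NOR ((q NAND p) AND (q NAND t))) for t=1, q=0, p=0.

Substituting: ((NOT 0 AND 1) NOR ((0 NAND 0) AND (0 NAND 1)))
= 0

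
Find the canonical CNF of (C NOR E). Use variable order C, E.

(C OR NOT E) AND (NOT C OR E) AND (NOT C OR NOT E)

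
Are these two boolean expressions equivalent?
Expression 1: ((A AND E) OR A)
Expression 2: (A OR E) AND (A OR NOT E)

Yes, they are equivalent — the two output columns agree on all 4 assignments:
A | E | Expression 1 | Expression 2
-----------------------------------
0 | 0 | 0 | 0
0 | 1 | 0 | 0
1 | 0 | 1 | 1
1 | 1 | 1 | 1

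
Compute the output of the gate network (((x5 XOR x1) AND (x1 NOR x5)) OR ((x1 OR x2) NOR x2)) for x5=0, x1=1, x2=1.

Substituting: (((0 XOR 1) AND (1 NOR 0)) OR ((1 OR 1) NOR 1))
= 0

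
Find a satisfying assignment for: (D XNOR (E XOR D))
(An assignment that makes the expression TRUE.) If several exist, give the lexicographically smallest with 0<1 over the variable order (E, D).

E=0, D=0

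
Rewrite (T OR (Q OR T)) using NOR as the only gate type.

((T NOR ((Q NOR T) NOR (Q NOR T))) NOR (T NOR ((Q NOR T) NOR (Q NOR T))))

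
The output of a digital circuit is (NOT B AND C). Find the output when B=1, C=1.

Substituting: (NOT 1 AND 1)
= 0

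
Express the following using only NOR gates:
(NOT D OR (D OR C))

(((D NOR D) NOR ((D NOR C) NOR (D NOR C))) NOR ((D NOR D) NOR ((D NOR C) NOR (D NOR C))))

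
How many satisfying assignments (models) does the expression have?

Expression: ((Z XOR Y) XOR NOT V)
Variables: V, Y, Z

Satisfying assignments: (0,0,0), (0,1,1), (1,0,1), (1,1,0)
Count: 4 out of 8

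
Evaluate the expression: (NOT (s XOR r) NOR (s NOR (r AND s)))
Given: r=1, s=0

Substituting: (NOT (0 XOR 1) NOR (0 NOR (1 AND 0)))
= 0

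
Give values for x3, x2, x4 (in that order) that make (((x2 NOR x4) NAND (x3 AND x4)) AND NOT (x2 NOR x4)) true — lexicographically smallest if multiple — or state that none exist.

x3=0, x2=0, x4=1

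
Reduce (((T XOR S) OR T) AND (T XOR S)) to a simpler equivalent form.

By absorption (E AND (E OR v) = E):
= (T XOR S)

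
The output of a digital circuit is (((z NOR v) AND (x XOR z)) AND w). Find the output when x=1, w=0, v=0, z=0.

Substituting: (((0 NOR 0) AND (1 XOR 0)) AND 0)
= 0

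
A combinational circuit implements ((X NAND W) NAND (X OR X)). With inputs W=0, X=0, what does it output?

Substituting: ((0 NAND 0) NAND (0 OR 0))
= 1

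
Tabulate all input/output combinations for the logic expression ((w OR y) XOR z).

w | y | z | Output
------------------
0 | 0 | 0 | 0
0 | 0 | 1 | 1
0 | 1 | 0 | 1
0 | 1 | 1 | 0
1 | 0 | 0 | 1
1 | 0 | 1 | 0
1 | 1 | 0 | 1
1 | 1 | 1 | 0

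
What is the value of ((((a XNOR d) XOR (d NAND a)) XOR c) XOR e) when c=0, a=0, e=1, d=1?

Substituting: ((((0 XNOR 1) XOR (1 NAND 0)) XOR 0) XOR 1)
= 0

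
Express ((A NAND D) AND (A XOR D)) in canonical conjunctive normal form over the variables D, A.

(D OR A) AND (NOT D OR NOT A)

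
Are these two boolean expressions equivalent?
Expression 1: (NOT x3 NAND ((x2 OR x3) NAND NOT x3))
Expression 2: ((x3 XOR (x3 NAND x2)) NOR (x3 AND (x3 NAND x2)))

No. Counterexample: with x2=0, x3=1, Expression 1 = 1 but Expression 2 = 0.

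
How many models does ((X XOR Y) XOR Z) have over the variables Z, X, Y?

Satisfying assignments: (0,0,1), (0,1,0), (1,0,0), (1,1,1)
Count: 4 out of 8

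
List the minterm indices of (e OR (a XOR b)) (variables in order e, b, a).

Σm(1, 2, 4, 5, 6, 7) = (NOT e AND NOT b AND a) OR (NOT e AND b AND NOT a) OR (e AND NOT b AND NOT a) OR (e AND NOT b AND a) OR (e AND b AND NOT a) OR (e AND b AND a)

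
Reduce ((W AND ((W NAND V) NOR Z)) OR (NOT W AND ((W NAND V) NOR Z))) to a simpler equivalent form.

By distribution ((E AND v) OR (E AND NOT v) = E):
= ((W NAND V) NOR Z)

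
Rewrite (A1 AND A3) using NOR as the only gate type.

((A1 NOR A1) NOR (A3 NOR A3))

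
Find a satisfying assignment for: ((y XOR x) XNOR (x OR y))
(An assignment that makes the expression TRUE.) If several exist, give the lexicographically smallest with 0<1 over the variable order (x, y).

x=0, y=0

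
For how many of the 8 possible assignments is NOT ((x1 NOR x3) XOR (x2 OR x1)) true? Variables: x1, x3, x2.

Satisfying assignments: (0,0,1), (0,1,0)
Count: 2 out of 8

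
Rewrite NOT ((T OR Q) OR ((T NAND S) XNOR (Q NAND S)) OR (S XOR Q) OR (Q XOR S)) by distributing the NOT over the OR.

NOT (T OR Q) AND NOT ((T NAND S) XNOR (Q NAND S)) AND NOT (S XOR Q) AND NOT (Q XOR S)
De Morgan's: NOT(OR of terms) = AND of negations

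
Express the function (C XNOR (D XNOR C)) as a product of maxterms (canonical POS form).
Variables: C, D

ΠM(0, 2) = (C OR D) AND (NOT C OR D)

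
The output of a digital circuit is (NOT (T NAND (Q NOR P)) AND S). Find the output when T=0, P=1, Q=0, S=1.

Substituting: (NOT (0 NAND (0 NOR 1)) AND 1)
= 0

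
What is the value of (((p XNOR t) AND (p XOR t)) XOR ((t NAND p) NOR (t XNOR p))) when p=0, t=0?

Substituting: (((0 XNOR 0) AND (0 XOR 0)) XOR ((0 NAND 0) NOR (0 XNOR 0)))
= 0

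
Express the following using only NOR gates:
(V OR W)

((V NOR W) NOR (V NOR W))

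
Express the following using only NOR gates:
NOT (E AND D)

(((E NOR E) NOR (D NOR D)) NOR ((E NOR E) NOR (D NOR D)))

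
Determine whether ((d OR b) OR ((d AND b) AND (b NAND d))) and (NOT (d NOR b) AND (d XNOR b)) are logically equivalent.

No. Counterexample: with b=0, d=1, Expression 1 = 1 but Expression 2 = 0.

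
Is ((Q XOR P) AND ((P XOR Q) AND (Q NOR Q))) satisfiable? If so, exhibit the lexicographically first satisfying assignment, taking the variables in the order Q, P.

Q=0, P=1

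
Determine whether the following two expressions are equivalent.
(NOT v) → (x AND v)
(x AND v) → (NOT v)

No, Converse is not equivalent to original (counterexample: v=0, x=0)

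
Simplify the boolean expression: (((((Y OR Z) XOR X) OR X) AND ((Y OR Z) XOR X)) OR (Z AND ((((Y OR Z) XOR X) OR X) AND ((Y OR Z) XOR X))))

By absorption (E OR (E AND v) = E) then absorption (E AND (E OR v) = E):
= ((Y OR Z) XOR X)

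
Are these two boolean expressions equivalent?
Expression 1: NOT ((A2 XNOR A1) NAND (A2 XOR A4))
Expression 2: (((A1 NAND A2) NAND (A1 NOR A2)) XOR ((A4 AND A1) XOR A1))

No. Counterexample: with A4=0, A2=1, A1=0, Expression 1 = 0 but Expression 2 = 1.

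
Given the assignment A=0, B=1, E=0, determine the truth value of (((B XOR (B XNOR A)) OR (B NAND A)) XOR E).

Substituting: (((1 XOR (1 XNOR 0)) OR (1 NAND 0)) XOR 0)
= 1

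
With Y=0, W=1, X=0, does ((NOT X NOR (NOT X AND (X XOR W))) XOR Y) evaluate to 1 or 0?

Substituting: ((NOT 0 NOR (NOT 0 AND (0 XOR 1))) XOR 0)
= 0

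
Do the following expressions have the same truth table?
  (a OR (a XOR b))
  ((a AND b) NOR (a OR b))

No. Counterexample: with a=0, b=0, Expression 1 = 0 but Expression 2 = 1.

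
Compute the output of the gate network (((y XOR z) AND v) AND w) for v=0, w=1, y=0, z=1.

Substituting: (((0 XOR 1) AND 0) AND 1)
= 0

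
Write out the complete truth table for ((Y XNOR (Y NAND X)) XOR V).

X | V | Y | Output
------------------
0 | 0 | 0 | 0
0 | 0 | 1 | 1
0 | 1 | 0 | 1
0 | 1 | 1 | 0
1 | 0 | 0 | 0
1 | 0 | 1 | 0
1 | 1 | 0 | 1
1 | 1 | 1 | 1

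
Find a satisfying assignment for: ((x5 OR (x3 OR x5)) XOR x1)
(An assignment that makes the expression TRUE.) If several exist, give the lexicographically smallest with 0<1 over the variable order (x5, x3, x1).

x5=0, x3=0, x1=1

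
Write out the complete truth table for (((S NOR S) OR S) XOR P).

P | S | Output
--------------
0 | 0 | 1
0 | 1 | 1
1 | 0 | 0
1 | 1 | 0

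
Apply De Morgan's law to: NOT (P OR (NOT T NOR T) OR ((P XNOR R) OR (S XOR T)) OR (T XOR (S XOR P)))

NOT P AND NOT (NOT T NOR T) AND NOT ((P XNOR R) OR (S XOR T)) AND NOT (T XOR (S XOR P))
De Morgan's: NOT(OR of terms) = AND of negations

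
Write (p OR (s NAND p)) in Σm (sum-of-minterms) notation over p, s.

Σm(0, 1, 2, 3) = (NOT p AND NOT s) OR (NOT p AND s) OR (p AND NOT s) OR (p AND s)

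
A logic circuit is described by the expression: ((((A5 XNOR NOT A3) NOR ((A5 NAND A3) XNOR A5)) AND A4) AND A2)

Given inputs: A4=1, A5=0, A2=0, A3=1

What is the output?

Substituting: ((((0 XNOR NOT 1) NOR ((0 NAND 1) XNOR 0)) AND 1) AND 0)
= 0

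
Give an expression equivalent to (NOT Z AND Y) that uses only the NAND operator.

(((Z NAND Z) NAND Y) NAND ((Z NAND Z) NAND Y))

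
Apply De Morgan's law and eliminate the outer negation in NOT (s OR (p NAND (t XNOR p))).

NOT s AND NOT (p NAND (t XNOR p))
De Morgan's: NOT(OR of terms) = AND of negations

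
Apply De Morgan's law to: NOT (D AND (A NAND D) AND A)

NOT D OR NOT (A NAND D) OR NOT A
De Morgan's: NOT(AND of terms) = OR of negations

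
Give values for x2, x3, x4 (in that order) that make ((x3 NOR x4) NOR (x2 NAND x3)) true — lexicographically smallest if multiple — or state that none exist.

x2=1, x3=1, x4=0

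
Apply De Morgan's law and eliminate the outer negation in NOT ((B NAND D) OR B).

NOT (B NAND D) AND NOT B
De Morgan's: NOT(OR of terms) = AND of negations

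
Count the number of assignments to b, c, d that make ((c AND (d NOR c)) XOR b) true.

Satisfying assignments: (1,0,0), (1,0,1), (1,1,0), (1,1,1)
Count: 4 out of 8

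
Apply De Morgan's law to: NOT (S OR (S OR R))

NOT S AND NOT (S OR R)
De Morgan's: NOT(OR of terms) = AND of negations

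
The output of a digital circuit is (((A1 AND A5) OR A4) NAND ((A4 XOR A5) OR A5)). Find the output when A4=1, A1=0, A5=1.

Substituting: (((0 AND 1) OR 1) NAND ((1 XOR 1) OR 1))
= 0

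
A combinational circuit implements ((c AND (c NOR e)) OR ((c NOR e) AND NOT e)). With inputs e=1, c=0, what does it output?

Substituting: ((0 AND (0 NOR 1)) OR ((0 NOR 1) AND NOT 1))
= 0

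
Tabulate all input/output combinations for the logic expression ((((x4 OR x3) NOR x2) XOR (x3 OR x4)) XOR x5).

x5 | x4 | x3 | x2 | Output
--------------------------
0 | 0 | 0 | 0 | 1
0 | 0 | 0 | 1 | 0
0 | 0 | 1 | 0 | 1
0 | 0 | 1 | 1 | 1
0 | 1 | 0 | 0 | 1
0 | 1 | 0 | 1 | 1
0 | 1 | 1 | 0 | 1
0 | 1 | 1 | 1 | 1
1 | 0 | 0 | 0 | 0
1 | 0 | 0 | 1 | 1
1 | 0 | 1 | 0 | 0
1 | 0 | 1 | 1 | 0
1 | 1 | 0 | 0 | 0
1 | 1 | 0 | 1 | 0
1 | 1 | 1 | 0 | 0
1 | 1 | 1 | 1 | 0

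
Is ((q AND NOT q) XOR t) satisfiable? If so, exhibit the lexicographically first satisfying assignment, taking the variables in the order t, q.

t=1, q=0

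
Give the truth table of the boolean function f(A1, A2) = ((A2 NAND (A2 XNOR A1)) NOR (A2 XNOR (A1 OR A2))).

A1 | A2 | Output
----------------
0 | 0 | 0
0 | 1 | 0
1 | 0 | 0
1 | 1 | 0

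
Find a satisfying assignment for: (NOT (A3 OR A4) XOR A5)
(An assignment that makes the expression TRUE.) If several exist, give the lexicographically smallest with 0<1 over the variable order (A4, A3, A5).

A4=0, A3=0, A5=0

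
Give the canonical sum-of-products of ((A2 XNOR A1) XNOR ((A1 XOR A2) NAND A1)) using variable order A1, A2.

Σm(0, 2, 3) = (NOT A1 AND NOT A2) OR (A1 AND NOT A2) OR (A1 AND A2)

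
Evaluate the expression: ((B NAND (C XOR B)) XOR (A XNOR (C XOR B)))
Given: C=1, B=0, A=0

Substituting: ((0 NAND (1 XOR 0)) XOR (0 XNOR (1 XOR 0)))
= 1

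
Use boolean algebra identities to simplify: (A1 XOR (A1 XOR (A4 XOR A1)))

By XOR self-cancellation ((E XOR v) XOR v = E):
= (A4 XOR A1)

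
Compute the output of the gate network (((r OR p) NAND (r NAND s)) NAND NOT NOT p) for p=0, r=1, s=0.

Substituting: (((1 OR 0) NAND (1 NAND 0)) NAND NOT NOT 0)
= 1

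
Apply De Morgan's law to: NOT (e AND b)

NOT e OR NOT b
De Morgan's: NOT(AND of terms) = OR of negations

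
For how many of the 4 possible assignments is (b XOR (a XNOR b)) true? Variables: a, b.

Satisfying assignments: (0,0), (0,1)
Count: 2 out of 4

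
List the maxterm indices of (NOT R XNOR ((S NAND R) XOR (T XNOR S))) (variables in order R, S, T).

ΠM(0, 3, 5, 7) = (R OR S OR T) AND (R OR NOT S OR NOT T) AND (NOT R OR S OR NOT T) AND (NOT R OR NOT S OR NOT T)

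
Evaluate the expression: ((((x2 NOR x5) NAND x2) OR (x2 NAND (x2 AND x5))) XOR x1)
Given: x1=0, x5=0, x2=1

Substituting: ((((1 NOR 0) NAND 1) OR (1 NAND (1 AND 0))) XOR 0)
= 1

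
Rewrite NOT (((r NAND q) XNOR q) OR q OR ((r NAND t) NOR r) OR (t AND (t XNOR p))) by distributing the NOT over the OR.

NOT ((r NAND q) XNOR q) AND NOT q AND NOT ((r NAND t) NOR r) AND NOT (t AND (t XNOR p))
De Morgan's: NOT(OR of terms) = AND of negations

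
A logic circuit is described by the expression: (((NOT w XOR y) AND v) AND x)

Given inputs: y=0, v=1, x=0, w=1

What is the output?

Substituting: (((NOT 1 XOR 0) AND 1) AND 0)
= 0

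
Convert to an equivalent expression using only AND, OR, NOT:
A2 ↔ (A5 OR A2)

(A2 AND (A5 OR A2)) OR (NOT A2 AND NOT (A5 OR A2))
(Biconditional = both true or both false)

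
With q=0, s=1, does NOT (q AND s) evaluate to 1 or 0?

Substituting: NOT (0 AND 1)
= 1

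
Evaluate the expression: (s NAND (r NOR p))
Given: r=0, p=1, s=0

Substituting: (0 NAND (0 NOR 1))
= 1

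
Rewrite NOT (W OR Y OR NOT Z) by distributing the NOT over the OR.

NOT W AND NOT Y AND Z
De Morgan's: NOT(OR of terms) = AND of negations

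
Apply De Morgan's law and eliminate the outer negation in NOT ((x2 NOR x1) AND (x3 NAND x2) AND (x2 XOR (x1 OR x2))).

NOT (x2 NOR x1) OR NOT (x3 NAND x2) OR NOT (x2 XOR (x1 OR x2))
De Morgan's: NOT(AND of terms) = OR of negations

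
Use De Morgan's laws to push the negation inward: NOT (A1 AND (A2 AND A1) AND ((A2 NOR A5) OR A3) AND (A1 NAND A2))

NOT A1 OR NOT (A2 AND A1) OR NOT ((A2 NOR A5) OR A3) OR NOT (A1 NAND A2)
De Morgan's: NOT(AND of terms) = OR of negations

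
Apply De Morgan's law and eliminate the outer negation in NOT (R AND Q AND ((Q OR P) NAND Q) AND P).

NOT R OR NOT Q OR NOT ((Q OR P) NAND Q) OR NOT P
De Morgan's: NOT(AND of terms) = OR of negations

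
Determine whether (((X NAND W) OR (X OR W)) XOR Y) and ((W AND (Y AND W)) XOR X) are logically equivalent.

No. Counterexample: with W=0, Y=0, X=0, Expression 1 = 1 but Expression 2 = 0.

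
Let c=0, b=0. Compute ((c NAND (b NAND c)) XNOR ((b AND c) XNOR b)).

Substituting: ((0 NAND (0 NAND 0)) XNOR ((0 AND 0) XNOR 0))
= 1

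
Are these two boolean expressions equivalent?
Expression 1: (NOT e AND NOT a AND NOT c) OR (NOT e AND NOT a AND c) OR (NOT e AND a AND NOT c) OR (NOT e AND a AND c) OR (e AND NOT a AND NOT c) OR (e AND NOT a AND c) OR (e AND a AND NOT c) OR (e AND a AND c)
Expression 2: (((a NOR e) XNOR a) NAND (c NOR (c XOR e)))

Yes, they are equivalent — the two output columns agree on all 8 assignments:
e | a | c | Expression 1 | Expression 2
---------------------------------------
0 | 0 | 0 | 1 | 1
0 | 0 | 1 | 1 | 1
0 | 1 | 0 | 1 | 1
0 | 1 | 1 | 1 | 1
1 | 0 | 0 | 1 | 1
1 | 0 | 1 | 1 | 1
1 | 1 | 0 | 1 | 1
1 | 1 | 1 | 1 | 1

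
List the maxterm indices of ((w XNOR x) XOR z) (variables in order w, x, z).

ΠM(1, 2, 4, 7) = (w OR x OR NOT z) AND (w OR NOT x OR z) AND (NOT w OR x OR z) AND (NOT w OR NOT x OR NOT z)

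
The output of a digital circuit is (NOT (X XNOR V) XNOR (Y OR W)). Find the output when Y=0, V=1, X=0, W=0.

Substituting: (NOT (0 XNOR 1) XNOR (0 OR 0))
= 0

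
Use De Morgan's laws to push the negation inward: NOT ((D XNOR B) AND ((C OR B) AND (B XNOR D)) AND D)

NOT (D XNOR B) OR NOT ((C OR B) AND (B XNOR D)) OR NOT D
De Morgan's: NOT(AND of terms) = OR of negations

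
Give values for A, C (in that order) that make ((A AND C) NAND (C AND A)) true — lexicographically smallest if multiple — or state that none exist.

A=0, C=0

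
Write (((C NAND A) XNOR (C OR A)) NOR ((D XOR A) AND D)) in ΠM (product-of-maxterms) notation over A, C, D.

ΠM(1, 2, 3, 4, 5) = (A OR C OR NOT D) AND (A OR NOT C OR D) AND (A OR NOT C OR NOT D) AND (NOT A OR C OR D) AND (NOT A OR C OR NOT D)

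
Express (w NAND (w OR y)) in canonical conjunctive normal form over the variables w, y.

(NOT w OR y) AND (NOT w OR NOT y)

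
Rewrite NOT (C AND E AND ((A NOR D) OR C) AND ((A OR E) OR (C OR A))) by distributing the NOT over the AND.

NOT C OR NOT E OR NOT ((A NOR D) OR C) OR NOT ((A OR E) OR (C OR A))
De Morgan's: NOT(AND of terms) = OR of negations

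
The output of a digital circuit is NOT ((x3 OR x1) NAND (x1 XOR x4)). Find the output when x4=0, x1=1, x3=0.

Substituting: NOT ((0 OR 1) NAND (1 XOR 0))
= 1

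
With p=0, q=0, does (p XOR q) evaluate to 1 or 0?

Substituting: (0 XOR 0)
= 0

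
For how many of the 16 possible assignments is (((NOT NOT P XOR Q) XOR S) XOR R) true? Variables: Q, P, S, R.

Satisfying assignments: (0,0,0,1), (0,0,1,0), (0,1,0,0), (0,1,1,1), (1,0,0,0), (1,0,1,1), (1,1,0,1), (1,1,1,0)
Count: 8 out of 16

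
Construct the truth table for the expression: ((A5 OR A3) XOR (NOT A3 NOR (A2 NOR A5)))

A3 | A2 | A5 | Output
---------------------
0 | 0 | 0 | 0
0 | 0 | 1 | 1
0 | 1 | 0 | 0
0 | 1 | 1 | 1
1 | 0 | 0 | 1
1 | 0 | 1 | 0
1 | 1 | 0 | 0
1 | 1 | 1 | 0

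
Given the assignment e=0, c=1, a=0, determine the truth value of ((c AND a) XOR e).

Substituting: ((1 AND 0) XOR 0)
= 0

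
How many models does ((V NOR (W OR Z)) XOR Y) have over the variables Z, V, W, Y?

Satisfying assignments: (0,0,0,0), (0,0,1,1), (0,1,0,1), (0,1,1,1), (1,0,0,1), (1,0,1,1), (1,1,0,1), (1,1,1,1)
Count: 8 out of 16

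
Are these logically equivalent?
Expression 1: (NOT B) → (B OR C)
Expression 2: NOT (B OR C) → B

Yes, Contrapositive is always equivalent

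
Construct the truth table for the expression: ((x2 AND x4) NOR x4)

x2 | x4 | Output
----------------
0 | 0 | 1
0 | 1 | 0
1 | 0 | 1
1 | 1 | 0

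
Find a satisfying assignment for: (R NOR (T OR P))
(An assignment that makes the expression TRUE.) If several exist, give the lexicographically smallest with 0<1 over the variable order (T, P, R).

T=0, P=0, R=0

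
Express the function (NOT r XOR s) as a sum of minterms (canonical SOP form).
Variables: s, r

Σm(0, 3) = (NOT s AND NOT r) OR (s AND r)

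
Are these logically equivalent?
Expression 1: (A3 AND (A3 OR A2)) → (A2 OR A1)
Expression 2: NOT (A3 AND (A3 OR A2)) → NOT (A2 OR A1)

No, Inverse is not equivalent to original (counterexample: A2=0, A1=0, A3=1)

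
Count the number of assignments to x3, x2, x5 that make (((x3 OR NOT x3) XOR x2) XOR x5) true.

Satisfying assignments: (0,0,0), (0,1,1), (1,0,0), (1,1,1)
Count: 4 out of 8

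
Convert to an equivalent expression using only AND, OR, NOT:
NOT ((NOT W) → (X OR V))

(NOT W) AND NOT (X OR V)
(Negated implication: NOT(A → B) = A AND NOT B)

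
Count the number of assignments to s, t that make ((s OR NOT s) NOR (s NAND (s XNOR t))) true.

No assignment satisfies the expression.
Count: 0 out of 4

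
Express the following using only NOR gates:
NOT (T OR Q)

(((T NOR Q) NOR (T NOR Q)) NOR ((T NOR Q) NOR (T NOR Q)))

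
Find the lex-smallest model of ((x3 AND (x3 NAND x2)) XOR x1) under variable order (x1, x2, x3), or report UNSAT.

x1=0, x2=0, x3=1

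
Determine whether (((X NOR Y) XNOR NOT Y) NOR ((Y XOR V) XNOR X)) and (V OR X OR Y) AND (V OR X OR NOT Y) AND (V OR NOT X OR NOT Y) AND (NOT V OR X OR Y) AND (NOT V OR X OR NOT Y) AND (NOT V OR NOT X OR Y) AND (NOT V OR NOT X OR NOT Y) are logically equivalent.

Yes, they are equivalent — the two output columns agree on all 8 assignments:
V | X | Y | Expression 1 | Expression 2
---------------------------------------
0 | 0 | 0 | 0 | 0
0 | 0 | 1 | 0 | 0
0 | 1 | 0 | 1 | 1
0 | 1 | 1 | 0 | 0
1 | 0 | 0 | 0 | 0
1 | 0 | 1 | 0 | 0
1 | 1 | 0 | 0 | 0
1 | 1 | 1 | 0 | 0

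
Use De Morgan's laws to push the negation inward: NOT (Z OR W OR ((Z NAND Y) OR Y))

NOT Z AND NOT W AND NOT ((Z NAND Y) OR Y)
De Morgan's: NOT(OR of terms) = AND of negations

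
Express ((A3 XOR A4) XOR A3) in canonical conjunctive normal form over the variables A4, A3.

(A4 OR A3) AND (A4 OR NOT A3)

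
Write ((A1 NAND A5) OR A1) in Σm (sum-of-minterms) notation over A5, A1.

Σm(0, 1, 2, 3) = (NOT A5 AND NOT A1) OR (NOT A5 AND A1) OR (A5 AND NOT A1) OR (A5 AND A1)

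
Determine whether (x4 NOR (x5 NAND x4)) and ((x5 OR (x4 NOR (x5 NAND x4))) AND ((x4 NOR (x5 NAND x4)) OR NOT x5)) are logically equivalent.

Yes, they are equivalent — the two output columns agree on all 4 assignments:
x5 | x4 | Expression 1 | Expression 2
-------------------------------------
0 | 0 | 0 | 0
0 | 1 | 0 | 0
1 | 0 | 0 | 0
1 | 1 | 0 | 0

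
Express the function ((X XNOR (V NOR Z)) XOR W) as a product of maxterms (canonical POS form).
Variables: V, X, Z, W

ΠM(0, 3, 5, 6, 9, 11, 12, 14) = (V OR X OR Z OR W) AND (V OR X OR NOT Z OR NOT W) AND (V OR NOT X OR Z OR NOT W) AND (V OR NOT X OR NOT Z OR W) AND (NOT V OR X OR Z OR NOT W) AND (NOT V OR X OR NOT Z OR NOT W) AND (NOT V OR NOT X OR Z OR W) AND (NOT V OR NOT X OR NOT Z OR W)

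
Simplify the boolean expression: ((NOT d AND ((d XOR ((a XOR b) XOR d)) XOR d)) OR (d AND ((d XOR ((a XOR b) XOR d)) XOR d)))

By distribution ((E AND v) OR (E AND NOT v) = E) then XOR self-cancellation ((E XOR v) XOR v = E):
= ((a XOR b) XOR d)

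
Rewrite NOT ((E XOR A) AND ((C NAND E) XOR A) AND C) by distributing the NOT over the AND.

NOT (E XOR A) OR NOT ((C NAND E) XOR A) OR NOT C
De Morgan's: NOT(AND of terms) = OR of negations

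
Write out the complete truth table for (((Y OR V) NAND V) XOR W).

V | Y | W | Output
------------------
0 | 0 | 0 | 1
0 | 0 | 1 | 0
0 | 1 | 0 | 1
0 | 1 | 1 | 0
1 | 0 | 0 | 0
1 | 0 | 1 | 1
1 | 1 | 0 | 0
1 | 1 | 1 | 1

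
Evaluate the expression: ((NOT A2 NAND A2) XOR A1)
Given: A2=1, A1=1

Substituting: ((NOT 1 NAND 1) XOR 1)
= 0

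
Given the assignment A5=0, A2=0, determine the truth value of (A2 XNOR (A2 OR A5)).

Substituting: (0 XNOR (0 OR 0))
= 1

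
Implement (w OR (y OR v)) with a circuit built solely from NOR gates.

((w NOR ((y NOR v) NOR (y NOR v))) NOR (w NOR ((y NOR v) NOR (y NOR v))))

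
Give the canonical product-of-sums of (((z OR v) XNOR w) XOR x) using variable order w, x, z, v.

ΠM(1, 2, 3, 4, 8, 13, 14, 15) = (w OR x OR z OR NOT v) AND (w OR x OR NOT z OR v) AND (w OR x OR NOT z OR NOT v) AND (w OR NOT x OR z OR v) AND (NOT w OR x OR z OR v) AND (NOT w OR NOT x OR z OR NOT v) AND (NOT w OR NOT x OR NOT z OR v) AND (NOT w OR NOT x OR NOT z OR NOT v)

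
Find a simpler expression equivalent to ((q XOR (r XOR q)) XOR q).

By XOR self-cancellation ((E XOR v) XOR v = E):
= (r XOR q)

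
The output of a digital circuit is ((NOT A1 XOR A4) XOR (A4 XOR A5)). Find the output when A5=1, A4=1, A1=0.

Substituting: ((NOT 0 XOR 1) XOR (1 XOR 1))
= 0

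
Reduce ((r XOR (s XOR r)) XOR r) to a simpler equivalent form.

By XOR self-cancellation ((E XOR v) XOR v = E):
= (s XOR r)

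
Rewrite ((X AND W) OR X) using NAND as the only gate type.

((((X NAND W) NAND (X NAND W)) NAND ((X NAND W) NAND (X NAND W))) NAND (X NAND X))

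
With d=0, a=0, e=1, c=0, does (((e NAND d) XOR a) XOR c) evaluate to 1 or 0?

Substituting: (((1 NAND 0) XOR 0) XOR 0)
= 1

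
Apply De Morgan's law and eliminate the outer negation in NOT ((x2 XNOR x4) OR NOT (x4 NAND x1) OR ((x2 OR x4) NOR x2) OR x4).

NOT (x2 XNOR x4) AND (x4 NAND x1) AND NOT ((x2 OR x4) NOR x2) AND NOT x4
De Morgan's: NOT(OR of terms) = AND of negations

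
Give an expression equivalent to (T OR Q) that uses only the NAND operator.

((T NAND T) NAND (Q NAND Q))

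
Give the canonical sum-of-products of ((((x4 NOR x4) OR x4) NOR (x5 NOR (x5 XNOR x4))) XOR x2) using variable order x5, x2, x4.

Σm(2, 3, 6, 7) = (NOT x5 AND x2 AND NOT x4) OR (NOT x5 AND x2 AND x4) OR (x5 AND x2 AND NOT x4) OR (x5 AND x2 AND x4)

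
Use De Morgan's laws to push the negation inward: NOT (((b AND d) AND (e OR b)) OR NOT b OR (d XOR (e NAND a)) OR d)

NOT ((b AND d) AND (e OR b)) AND b AND NOT (d XOR (e NAND a)) AND NOT d
De Morgan's: NOT(OR of terms) = AND of negations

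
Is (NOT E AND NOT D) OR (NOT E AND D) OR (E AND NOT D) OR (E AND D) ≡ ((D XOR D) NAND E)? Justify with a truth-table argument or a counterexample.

Yes, they are equivalent — the two output columns agree on all 4 assignments:
E | D | Expression 1 | Expression 2
-----------------------------------
0 | 0 | 1 | 1
0 | 1 | 1 | 1
1 | 0 | 1 | 1
1 | 1 | 1 | 1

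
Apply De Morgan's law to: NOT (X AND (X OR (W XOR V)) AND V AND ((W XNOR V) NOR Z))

NOT X OR NOT (X OR (W XOR V)) OR NOT V OR NOT ((W XNOR V) NOR Z)
De Morgan's: NOT(AND of terms) = OR of negations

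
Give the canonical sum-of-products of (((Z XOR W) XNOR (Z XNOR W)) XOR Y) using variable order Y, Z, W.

Σm(4, 5, 6, 7) = (Y AND NOT Z AND NOT W) OR (Y AND NOT Z AND W) OR (Y AND Z AND NOT W) OR (Y AND Z AND W)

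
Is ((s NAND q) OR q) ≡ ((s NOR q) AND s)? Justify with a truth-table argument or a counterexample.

No. Counterexample: with s=0, q=0, Expression 1 = 1 but Expression 2 = 0.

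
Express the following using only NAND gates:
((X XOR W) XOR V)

((((X NAND (X NAND W)) NAND (W NAND (X NAND W))) NAND (((X NAND (X NAND W)) NAND (W NAND (X NAND W))) NAND V)) NAND (V NAND (((X NAND (X NAND W)) NAND (W NAND (X NAND W))) NAND V)))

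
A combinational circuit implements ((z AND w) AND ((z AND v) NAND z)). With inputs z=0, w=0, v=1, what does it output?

Substituting: ((0 AND 0) AND ((0 AND 1) NAND 0))
= 0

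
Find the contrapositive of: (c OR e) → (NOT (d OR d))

Contrapositive: (d OR d) → NOT (c OR e)
Note: A statement and its contrapositive are logically equivalent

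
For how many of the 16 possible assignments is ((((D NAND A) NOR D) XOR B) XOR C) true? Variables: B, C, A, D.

Satisfying assignments: (0,1,0,0), (0,1,0,1), (0,1,1,0), (0,1,1,1), (1,0,0,0), (1,0,0,1), (1,0,1,0), (1,0,1,1)
Count: 8 out of 16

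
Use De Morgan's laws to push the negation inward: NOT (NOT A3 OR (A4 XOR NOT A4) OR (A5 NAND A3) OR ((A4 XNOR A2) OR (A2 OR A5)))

A3 AND NOT (A4 XOR NOT A4) AND NOT (A5 NAND A3) AND NOT ((A4 XNOR A2) OR (A2 OR A5))
De Morgan's: NOT(OR of terms) = AND of negations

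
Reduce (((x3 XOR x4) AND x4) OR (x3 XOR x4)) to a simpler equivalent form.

By absorption (E OR (E AND v) = E):
= (x3 XOR x4)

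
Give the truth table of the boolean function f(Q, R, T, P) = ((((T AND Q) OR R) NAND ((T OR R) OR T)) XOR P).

Q | R | T | P | Output
----------------------
0 | 0 | 0 | 0 | 1
0 | 0 | 0 | 1 | 0
0 | 0 | 1 | 0 | 1
0 | 0 | 1 | 1 | 0
0 | 1 | 0 | 0 | 0
0 | 1 | 0 | 1 | 1
0 | 1 | 1 | 0 | 0
0 | 1 | 1 | 1 | 1
1 | 0 | 0 | 0 | 1
1 | 0 | 0 | 1 | 0
1 | 0 | 1 | 0 | 0
1 | 0 | 1 | 1 | 1
1 | 1 | 0 | 0 | 0
1 | 1 | 0 | 1 | 1
1 | 1 | 1 | 0 | 0
1 | 1 | 1 | 1 | 1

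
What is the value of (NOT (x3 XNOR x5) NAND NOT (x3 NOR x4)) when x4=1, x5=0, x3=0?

Substituting: (NOT (0 XNOR 0) NAND NOT (0 NOR 1))
= 1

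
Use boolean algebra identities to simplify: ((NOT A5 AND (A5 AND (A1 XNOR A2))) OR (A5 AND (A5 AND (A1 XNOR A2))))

By distribution ((E AND v) OR (E AND NOT v) = E):
= (A5 AND (A1 XNOR A2))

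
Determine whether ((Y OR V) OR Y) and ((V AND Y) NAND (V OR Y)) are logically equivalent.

No. Counterexample: with Y=0, V=0, Expression 1 = 0 but Expression 2 = 1.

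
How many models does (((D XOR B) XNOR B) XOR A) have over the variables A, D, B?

Satisfying assignments: (0,0,0), (0,0,1), (1,1,0), (1,1,1)
Count: 4 out of 8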